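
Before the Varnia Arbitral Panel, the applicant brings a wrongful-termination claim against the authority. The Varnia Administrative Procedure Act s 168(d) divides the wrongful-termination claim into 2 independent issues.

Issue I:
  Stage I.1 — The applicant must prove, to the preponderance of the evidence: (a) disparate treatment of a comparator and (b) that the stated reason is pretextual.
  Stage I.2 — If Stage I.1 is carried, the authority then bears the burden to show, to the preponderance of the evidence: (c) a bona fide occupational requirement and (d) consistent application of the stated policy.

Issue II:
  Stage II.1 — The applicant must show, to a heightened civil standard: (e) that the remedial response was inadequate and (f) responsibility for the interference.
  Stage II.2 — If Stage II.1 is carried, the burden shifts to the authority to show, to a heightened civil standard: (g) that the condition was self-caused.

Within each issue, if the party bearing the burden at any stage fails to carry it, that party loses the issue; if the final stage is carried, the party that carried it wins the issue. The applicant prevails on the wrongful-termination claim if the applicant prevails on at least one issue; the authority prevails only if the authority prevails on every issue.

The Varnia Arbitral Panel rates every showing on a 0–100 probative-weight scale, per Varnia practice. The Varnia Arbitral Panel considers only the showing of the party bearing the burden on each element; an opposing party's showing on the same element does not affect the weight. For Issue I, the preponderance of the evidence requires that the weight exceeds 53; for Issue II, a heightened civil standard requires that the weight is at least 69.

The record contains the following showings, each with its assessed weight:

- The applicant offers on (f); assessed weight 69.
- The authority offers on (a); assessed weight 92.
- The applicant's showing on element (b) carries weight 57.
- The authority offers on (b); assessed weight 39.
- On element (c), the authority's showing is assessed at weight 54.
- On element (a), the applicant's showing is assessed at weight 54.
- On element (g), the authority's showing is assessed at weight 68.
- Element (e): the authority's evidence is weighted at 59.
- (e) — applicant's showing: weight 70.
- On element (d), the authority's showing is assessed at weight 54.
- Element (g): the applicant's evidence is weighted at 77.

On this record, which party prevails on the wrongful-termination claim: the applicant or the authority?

— Issue I —
At Stage I.1 the applicant must meet the preponderance of the evidence (weight exceeds 53): on (a) the weight is 54 (the authority's 92 is given no effect), > 53, so (a) meets the standard; on (b) the weight is 57 (the authority's 39 is given no effect), which does exceed 53, so (b) meets the standard.
  The applicant carries Stage I.1; the authority now bears the burden.
At Stage I.2 the authority must meet the preponderance of the evidence (weight exceeds 53): on (c) the weight is 54, which does exceed 53, so (c) meets the standard; on (d) the weight is 54, which does exceed 53, so (d) meets the standard.
  The authority carries the last stage.
With every stage satisfied, the authority prevails on this issue.
— Issue II —
Stage II.1 (applicant, a heightened civil standard, weight is at least 69): (e) 70 (authority's 59 disregarded) ≥ 69 — meets; (f) 69 ≥ 69 — meets.
  The applicant carries Stage II.1; the authority now bears the burden.
Stage II.2 (authority, a heightened civil standard, weight is at least 69): (g) 68 (applicant's 77 disregarded) < 69 — fails.
  The authority does not carry Stage II.2.
So the applicant prevails on this issue.
Per-issue: Issue I → authority; Issue II → applicant. The applicant must prevail on at least one issue; overall, the applicant prevails.

applicant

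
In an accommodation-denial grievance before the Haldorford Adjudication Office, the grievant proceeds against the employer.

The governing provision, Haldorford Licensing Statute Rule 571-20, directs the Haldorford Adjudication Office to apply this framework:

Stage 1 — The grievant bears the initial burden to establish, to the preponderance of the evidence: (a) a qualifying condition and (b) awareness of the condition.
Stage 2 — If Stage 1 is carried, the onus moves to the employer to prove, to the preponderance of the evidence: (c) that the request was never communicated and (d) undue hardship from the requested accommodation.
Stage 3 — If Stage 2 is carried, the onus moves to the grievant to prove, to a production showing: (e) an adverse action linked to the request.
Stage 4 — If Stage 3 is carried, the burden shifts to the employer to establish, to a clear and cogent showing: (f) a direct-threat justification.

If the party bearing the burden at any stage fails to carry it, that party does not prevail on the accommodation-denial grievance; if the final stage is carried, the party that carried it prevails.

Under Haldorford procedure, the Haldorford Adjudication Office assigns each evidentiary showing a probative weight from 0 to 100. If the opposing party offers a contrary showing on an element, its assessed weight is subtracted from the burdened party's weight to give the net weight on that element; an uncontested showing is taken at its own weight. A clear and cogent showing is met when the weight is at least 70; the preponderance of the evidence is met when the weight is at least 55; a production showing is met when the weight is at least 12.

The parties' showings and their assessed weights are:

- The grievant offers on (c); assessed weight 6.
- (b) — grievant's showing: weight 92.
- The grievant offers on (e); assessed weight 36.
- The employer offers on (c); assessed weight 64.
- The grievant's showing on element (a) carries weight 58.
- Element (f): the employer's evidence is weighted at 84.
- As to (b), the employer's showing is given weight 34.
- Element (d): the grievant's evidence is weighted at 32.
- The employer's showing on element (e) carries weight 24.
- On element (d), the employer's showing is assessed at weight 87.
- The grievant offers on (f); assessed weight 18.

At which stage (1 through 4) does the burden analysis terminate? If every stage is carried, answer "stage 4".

stage 4

At Stage 1 the grievant must meet the preponderance of the evidence (weight is at least 55): on (a) the weight is 58, which does reach 55, so (a) meets the standard; on (b) the weight is 92 less the opposing 34 gives net 58, which does reach 55, so (b) meets the standard.
  The grievant carries Stage 1; the employer now bears the burden.
At Stage 2 the employer must meet the preponderance of the evidence (weight is at least 55): on (c) the weight is 64 less the opposing 6 gives net 58, ≥ 55, so (c) meets the standard; on (d) the weight is 87 less the opposing 32 gives net 55, which does reach 55, so (d) meets the standard.
  Stage 2 carried; the burden shifts to the grievant.
At Stage 3 the grievant must meet a production showing (weight is at least 12): on (e) the weight is 36 less the opposing 24 gives net 12, which does reach 12, so (e) meets the standard.
  The grievant carries Stage 3; the employer now bears the burden.
At Stage 4 the employer must meet a clear and cogent showing (weight is at least 70): on (f) the weight is 84 less the opposing 18 gives net 66, which does not reach 70, so (f) does not meet the standard.
  The employer does not carry Stage 4.
The analysis ends at Stage 4; the grievant prevails.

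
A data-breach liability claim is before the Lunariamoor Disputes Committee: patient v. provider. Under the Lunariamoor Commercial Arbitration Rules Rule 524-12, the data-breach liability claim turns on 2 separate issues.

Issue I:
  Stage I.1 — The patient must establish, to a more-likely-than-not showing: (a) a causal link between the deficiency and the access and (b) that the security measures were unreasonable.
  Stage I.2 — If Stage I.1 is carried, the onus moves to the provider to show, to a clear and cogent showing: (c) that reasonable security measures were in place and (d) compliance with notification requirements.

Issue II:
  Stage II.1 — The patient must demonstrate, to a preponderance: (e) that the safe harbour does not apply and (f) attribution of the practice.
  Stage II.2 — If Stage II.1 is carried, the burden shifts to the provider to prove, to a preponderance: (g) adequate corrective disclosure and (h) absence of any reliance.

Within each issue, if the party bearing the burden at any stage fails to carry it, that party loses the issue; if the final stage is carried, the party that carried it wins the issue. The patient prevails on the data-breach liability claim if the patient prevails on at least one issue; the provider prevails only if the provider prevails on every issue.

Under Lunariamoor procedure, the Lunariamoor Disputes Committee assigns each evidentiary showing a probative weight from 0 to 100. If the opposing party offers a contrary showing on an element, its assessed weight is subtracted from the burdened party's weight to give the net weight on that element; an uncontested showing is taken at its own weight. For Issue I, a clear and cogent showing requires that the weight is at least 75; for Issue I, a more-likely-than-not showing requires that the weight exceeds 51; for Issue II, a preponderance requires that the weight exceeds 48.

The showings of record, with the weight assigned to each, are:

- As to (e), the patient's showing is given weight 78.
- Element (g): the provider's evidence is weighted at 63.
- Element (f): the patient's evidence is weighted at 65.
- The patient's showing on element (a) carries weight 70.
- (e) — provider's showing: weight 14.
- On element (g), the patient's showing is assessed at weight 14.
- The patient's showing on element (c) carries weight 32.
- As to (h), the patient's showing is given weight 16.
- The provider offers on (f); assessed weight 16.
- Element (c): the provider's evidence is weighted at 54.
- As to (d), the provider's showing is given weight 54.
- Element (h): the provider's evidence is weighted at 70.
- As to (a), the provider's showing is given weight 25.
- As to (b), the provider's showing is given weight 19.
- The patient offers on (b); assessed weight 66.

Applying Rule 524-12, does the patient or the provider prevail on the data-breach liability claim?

provider

— Issue I —
Stage I.1 (patient, a more-likely-than-not showing, weight exceeds 51): (a) net 70−25=45 ≤ 51 — fails; (b) net 66−19=47 ≤ 51 — fails.
  The patient does not carry Stage I.1.
The analysis ends at Stage I.1; the provider prevails on this issue.
— Issue II —
At Stage II.1 the patient must meet a preponderance (weight exceeds 48): on (e) the weight is 78 less the opposing 14 gives net 64, which does exceed 48, so (e) meets the standard; on (f) the weight is 65 less the opposing 16 gives net 49, which does exceed 48, so (f) meets the standard.
  All elements met. The burden passes to the provider.
At Stage II.2 the provider must meet a preponderance (weight exceeds 48): on (g) the weight is 63 less the opposing 14 gives net 49, > 48, so (g) meets the standard; on (h) the weight is 70 less the opposing 16 gives net 54, > 48, so (h) meets the standard.
  Stage II.2 carried; the final stage is satisfied.
With every stage satisfied, the provider prevails on this issue.
Per-issue: Issue I → provider; Issue II → provider. The patient must prevail on at least one issue; overall, the provider prevails.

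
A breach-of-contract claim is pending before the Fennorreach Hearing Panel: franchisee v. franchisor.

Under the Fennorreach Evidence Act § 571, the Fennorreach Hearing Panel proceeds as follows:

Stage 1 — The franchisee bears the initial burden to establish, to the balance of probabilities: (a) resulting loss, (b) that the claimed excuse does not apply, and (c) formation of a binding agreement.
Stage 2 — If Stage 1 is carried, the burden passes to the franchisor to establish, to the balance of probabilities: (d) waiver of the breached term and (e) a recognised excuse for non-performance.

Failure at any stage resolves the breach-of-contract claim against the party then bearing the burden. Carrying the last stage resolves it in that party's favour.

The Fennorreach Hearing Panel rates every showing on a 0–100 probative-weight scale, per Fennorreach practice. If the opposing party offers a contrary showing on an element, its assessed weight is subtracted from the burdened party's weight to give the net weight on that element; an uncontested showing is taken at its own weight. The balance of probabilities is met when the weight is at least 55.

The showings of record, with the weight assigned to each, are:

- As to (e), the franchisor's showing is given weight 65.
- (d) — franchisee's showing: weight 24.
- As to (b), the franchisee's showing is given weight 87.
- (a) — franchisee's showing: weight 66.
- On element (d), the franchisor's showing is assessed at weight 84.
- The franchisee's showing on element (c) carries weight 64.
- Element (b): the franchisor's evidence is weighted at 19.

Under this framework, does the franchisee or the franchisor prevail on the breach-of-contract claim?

Stage 1 (franchisee, the balance of probabilities, weight is at least 55): (a) 66 ≥ 55 — meets; (b) net 87−19=68 ≥ 55 — meets; (c) 64 ≥ 55 — meets.
  All elements met. The burden passes to the franchisor.
Stage 2 (franchisor, the balance of probabilities, weight is at least 55): (d) net 84−24=60 ≥ 55 — meets; (e) 65 ≥ 55 — meets.
  Stage 2 carried; the final stage is satisfied.
With every stage satisfied, the franchisor prevails.

franchisor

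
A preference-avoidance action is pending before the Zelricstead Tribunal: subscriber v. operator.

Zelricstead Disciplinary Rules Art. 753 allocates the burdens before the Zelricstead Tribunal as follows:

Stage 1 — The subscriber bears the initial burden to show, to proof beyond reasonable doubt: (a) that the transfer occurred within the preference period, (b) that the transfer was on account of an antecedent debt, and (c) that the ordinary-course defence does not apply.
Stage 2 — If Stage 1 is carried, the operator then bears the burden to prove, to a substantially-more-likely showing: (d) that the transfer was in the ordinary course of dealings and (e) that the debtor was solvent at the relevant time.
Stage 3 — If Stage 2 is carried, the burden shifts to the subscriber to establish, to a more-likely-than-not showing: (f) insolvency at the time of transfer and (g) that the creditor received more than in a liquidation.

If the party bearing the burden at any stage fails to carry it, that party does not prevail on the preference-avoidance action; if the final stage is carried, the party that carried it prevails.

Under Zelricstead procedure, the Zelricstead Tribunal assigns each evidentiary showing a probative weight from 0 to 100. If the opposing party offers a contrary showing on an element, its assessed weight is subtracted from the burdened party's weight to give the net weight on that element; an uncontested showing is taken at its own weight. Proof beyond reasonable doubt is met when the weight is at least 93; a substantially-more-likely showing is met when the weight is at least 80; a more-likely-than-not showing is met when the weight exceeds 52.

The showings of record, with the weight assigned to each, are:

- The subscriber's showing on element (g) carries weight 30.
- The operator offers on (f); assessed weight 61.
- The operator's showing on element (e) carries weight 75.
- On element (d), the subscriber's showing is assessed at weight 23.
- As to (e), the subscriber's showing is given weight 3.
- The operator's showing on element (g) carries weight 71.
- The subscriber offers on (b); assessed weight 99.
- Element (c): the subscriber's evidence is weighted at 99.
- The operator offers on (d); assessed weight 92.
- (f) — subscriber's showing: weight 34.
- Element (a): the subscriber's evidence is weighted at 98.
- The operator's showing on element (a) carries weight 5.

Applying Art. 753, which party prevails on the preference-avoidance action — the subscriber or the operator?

At Stage 1 the subscriber must meet proof beyond reasonable doubt (weight is at least 93): on (a) the weight is 98 less the opposing 5 gives net 93, ≥ 93, so (a) meets the standard; on (b) the weight is 99, which does reach 93, so (b) meets the standard; on (c) the weight is 99, ≥ 93, so (c) meets the standard.
  Stage 1 is satisfied; the onus moves to the operator.
At Stage 2 the operator must meet a substantially-more-likely showing (weight is at least 80): on (d) the weight is 92 less the opposing 23 gives net 69, < 80, so (d) does not meet the standard; on (e) the weight is 75 less the opposing 3 gives net 72, which does not reach 80, so (e) does not meet the standard.
  The operator does not carry Stage 2.
The analysis ends at Stage 2; the subscriber prevails.

subscriber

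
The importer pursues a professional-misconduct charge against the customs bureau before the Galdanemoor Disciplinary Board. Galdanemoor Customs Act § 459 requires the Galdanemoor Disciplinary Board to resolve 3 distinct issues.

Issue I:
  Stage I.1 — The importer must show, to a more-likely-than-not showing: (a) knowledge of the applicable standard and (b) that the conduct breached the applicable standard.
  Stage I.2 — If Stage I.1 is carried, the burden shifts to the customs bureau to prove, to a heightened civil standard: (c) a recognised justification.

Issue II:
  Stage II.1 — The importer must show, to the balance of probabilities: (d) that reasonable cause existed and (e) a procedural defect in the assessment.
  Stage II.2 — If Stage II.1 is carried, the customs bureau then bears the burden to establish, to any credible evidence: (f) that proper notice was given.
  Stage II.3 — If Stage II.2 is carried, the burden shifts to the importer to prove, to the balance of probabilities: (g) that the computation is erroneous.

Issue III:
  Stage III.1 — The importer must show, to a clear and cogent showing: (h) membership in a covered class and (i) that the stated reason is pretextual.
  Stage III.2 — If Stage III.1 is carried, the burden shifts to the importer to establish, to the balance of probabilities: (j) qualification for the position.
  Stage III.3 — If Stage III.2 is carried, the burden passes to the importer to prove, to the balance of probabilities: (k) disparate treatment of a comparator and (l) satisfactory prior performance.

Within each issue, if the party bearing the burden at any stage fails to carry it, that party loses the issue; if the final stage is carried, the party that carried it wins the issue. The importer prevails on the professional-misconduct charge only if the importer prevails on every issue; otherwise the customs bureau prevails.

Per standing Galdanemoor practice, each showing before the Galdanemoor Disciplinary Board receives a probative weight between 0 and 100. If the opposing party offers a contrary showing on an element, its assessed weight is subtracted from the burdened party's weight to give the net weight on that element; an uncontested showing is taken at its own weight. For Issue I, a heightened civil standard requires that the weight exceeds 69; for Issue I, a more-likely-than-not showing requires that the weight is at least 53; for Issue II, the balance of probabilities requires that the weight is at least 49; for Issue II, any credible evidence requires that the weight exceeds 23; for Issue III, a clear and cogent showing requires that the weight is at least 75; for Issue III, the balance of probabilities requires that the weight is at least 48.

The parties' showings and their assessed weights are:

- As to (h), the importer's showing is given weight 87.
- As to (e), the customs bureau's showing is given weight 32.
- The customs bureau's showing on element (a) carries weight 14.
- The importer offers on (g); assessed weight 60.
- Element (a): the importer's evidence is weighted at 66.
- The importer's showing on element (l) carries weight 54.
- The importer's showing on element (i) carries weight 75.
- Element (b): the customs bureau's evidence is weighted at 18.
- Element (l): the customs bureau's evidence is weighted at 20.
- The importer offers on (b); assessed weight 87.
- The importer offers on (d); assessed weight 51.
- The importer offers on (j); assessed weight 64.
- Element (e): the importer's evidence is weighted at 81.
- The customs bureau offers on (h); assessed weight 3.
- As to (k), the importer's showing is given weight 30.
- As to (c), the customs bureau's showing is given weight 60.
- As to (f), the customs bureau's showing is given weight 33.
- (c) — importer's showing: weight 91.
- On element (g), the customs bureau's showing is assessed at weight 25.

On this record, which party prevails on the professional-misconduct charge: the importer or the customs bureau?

— Issue I —
At Stage I.1 the importer must meet a more-likely-than-not showing (weight is at least 53): on (a) the weight is 66 less the opposing 14 gives net 52, < 53, so (a) does not meet the standard; on (b) the weight is 87 less the opposing 18 gives net 69, ≥ 53, so (b) meets the standard.
  Stage I.1 not carried; the importer fails its burden.
So the customs bureau prevails on this issue.
— Issue II —
At Stage II.1 the importer must meet the balance of probabilities (weight is at least 49): on (d) the weight is 51, which does reach 49, so (d) meets the standard; on (e) the weight is 81 less the opposing 32 gives net 49, which does reach 49, so (e) meets the standard.
  Stage II.1 carried; the burden shifts to the customs bureau.
At Stage II.2 the customs bureau must meet any credible evidence (weight exceeds 23): on (f) the weight is 33, which does exceed 23, so (f) meets the standard.
  Stage II.2 is satisfied; the onus moves to the importer.
At Stage II.3 the importer must meet the balance of probabilities (weight is at least 49): on (g) the weight is 60 less the opposing 25 gives net 35, < 49, so (g) does not meet the standard.
  Stage II.3 not carried; the importer fails its burden.
The customs bureau prevails on this issue.
— Issue III —
Stage III.1 (importer, a clear and cogent showing, weight is at least 75): (h) net 87−3=84 ≥ 75 — meets; (i) 75 ≥ 75 — meets.
  All elements met. The importer retains the burden for Stage III.2.
Stage III.2 (importer, the balance of probabilities, weight is at least 48): (j) 64 ≥ 48 — meets.
  Stage III.2 carried; the burden remains with the importer.
Stage III.3 (importer, the balance of probabilities, weight is at least 48): (k) 30 < 48 — fails; (l) net 54−20=34 < 48 — fails.
  The importer does not carry Stage III.3.
So the customs bureau prevails on this issue.
Per-issue: Issue I → customs bureau; Issue II → customs bureau; Issue III → customs bureau. The importer must prevail on every issue; overall, the customs bureau prevails.

customs bureau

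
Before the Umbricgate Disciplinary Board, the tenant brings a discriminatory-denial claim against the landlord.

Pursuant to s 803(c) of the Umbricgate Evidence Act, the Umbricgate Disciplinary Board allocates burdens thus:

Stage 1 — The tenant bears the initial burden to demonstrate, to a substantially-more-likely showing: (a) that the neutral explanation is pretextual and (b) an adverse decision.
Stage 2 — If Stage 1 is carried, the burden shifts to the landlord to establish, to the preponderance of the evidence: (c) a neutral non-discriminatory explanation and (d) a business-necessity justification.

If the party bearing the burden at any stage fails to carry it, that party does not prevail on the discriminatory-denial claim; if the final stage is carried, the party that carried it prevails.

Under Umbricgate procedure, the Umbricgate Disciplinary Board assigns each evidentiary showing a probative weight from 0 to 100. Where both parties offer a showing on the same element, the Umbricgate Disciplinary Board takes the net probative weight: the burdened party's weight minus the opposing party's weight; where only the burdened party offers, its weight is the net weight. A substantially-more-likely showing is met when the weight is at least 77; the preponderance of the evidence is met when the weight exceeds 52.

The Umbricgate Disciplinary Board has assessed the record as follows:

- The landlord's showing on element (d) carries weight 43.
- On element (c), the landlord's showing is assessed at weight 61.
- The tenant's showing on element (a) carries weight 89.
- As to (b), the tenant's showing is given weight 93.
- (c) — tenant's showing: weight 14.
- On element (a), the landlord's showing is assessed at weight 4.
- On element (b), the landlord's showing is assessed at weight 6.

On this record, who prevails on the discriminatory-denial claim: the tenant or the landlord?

At Stage 1 the tenant must meet a substantially-more-likely showing (weight is at least 77): on (a) the weight is 89 less the opposing 4 gives net 85, ≥ 77, so (a) meets the standard; on (b) the weight is 93 less the opposing 6 gives net 87, ≥ 77, so (b) meets the standard.
  Stage 1 carried; the burden shifts to the landlord.
At Stage 2 the landlord must meet the preponderance of the evidence (weight exceeds 52): on (c) the weight is 61 less the opposing 14 gives net 47, which does not exceed 52, so (c) does not meet the standard; on (d) the weight is 43, which does not exceed 52, so (d) does not meet the standard.
  The landlord does not carry Stage 2.
The analysis ends at Stage 2; the tenant prevails.

tenant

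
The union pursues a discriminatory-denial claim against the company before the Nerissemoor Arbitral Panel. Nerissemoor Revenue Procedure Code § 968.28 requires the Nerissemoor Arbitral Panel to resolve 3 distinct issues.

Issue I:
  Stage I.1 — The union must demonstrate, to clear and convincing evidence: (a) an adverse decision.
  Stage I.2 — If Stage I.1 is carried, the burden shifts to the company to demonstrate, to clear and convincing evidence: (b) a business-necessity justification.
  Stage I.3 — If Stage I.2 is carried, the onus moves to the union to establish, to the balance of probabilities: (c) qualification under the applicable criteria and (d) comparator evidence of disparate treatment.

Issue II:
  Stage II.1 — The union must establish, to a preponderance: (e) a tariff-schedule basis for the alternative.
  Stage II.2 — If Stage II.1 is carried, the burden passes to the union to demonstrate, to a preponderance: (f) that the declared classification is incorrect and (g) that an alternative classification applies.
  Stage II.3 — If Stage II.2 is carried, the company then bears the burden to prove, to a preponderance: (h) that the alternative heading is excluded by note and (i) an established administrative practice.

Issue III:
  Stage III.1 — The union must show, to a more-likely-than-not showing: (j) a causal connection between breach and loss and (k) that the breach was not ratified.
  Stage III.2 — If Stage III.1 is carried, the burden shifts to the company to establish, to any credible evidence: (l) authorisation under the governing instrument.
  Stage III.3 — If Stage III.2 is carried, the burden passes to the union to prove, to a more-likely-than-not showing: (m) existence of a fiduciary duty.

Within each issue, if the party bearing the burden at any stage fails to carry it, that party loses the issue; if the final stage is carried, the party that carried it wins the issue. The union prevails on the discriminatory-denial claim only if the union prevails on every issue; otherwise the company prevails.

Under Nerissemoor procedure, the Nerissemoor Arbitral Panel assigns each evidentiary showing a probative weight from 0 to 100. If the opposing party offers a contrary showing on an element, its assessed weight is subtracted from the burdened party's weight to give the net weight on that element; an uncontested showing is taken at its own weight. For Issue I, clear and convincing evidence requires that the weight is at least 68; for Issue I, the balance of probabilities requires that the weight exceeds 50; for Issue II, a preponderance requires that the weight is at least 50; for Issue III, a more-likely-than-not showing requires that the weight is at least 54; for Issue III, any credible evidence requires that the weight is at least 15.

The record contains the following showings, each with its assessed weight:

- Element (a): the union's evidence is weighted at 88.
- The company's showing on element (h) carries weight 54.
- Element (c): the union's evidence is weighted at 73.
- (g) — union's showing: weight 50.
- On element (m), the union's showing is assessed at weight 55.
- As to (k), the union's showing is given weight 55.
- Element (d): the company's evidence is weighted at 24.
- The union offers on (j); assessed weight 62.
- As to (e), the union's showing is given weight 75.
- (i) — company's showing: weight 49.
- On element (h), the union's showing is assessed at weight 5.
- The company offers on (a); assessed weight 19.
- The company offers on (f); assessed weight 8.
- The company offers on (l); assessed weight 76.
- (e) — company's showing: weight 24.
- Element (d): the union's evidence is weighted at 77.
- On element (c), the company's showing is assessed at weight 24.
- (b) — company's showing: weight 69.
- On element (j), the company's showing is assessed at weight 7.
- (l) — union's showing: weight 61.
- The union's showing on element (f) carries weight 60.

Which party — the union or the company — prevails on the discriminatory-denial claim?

— Issue I —
Stage I.1 — burden on union; standard: clear and convincing evidence (weight is at least 68).
    (a): 88 − 19 = 69 ≥ 68 [met]
  Stage I.1 is satisfied; the onus moves to the company.
Stage I.2 — burden on company; standard: clear and convincing evidence (weight is at least 68).
    (b): 69 ≥ 68 [met]
  The company carries Stage I.2; the union now bears the burden.
Stage I.3 — burden on union; standard: the balance of probabilities (weight exceeds 50).
    (c): 73 − 24 = 49 ≤ 50 [not met]
    (d): 77 − 24 = 53 > 50 [met]
  Not every element is met, so the union fails to carry Stage I.3.
The company prevails on this issue.
— Issue II —
Stage II.1 (union, a preponderance, weight is at least 50): (e) net 75−24=51 ≥ 50 — meets.
  Stage II.1 is satisfied; the union continues to bear the burden.
Stage II.2 (union, a preponderance, weight is at least 50): (f) net 60−8=52 ≥ 50 — meets; (g) 50 ≥ 50 — meets.
  Stage II.2 is satisfied; the onus moves to the company.
Stage II.3 (company, a preponderance, weight is at least 50): (h) net 54−5=49 < 50 — fails; (i) 49 < 50 — fails.
  Not every element is met, so the company fails to carry Stage II.3.
The analysis ends at Stage II.3; the union prevails on this issue.
— Issue III —
Stage III.1 (union, a more-likely-than-not showing, weight is at least 54): (j) net 62−7=55 ≥ 54 — meets; (k) 55 ≥ 54 — meets.
  Stage III.1 is satisfied; the onus moves to the company.
Stage III.2 (company, any credible evidence, weight is at least 15): (l) net 76−61=15 ≥ 15 — meets.
  Stage III.2 carried; the burden shifts to the union.
Stage III.3 (union, a more-likely-than-not showing, weight is at least 54): (m) 55 ≥ 54 — meets.
  All elements met at the final stage.
With every stage satisfied, the union prevails on this issue.
Per-issue: Issue I → company; Issue II → union; Issue III → union. The union must prevail on every issue; overall, the company prevails.

company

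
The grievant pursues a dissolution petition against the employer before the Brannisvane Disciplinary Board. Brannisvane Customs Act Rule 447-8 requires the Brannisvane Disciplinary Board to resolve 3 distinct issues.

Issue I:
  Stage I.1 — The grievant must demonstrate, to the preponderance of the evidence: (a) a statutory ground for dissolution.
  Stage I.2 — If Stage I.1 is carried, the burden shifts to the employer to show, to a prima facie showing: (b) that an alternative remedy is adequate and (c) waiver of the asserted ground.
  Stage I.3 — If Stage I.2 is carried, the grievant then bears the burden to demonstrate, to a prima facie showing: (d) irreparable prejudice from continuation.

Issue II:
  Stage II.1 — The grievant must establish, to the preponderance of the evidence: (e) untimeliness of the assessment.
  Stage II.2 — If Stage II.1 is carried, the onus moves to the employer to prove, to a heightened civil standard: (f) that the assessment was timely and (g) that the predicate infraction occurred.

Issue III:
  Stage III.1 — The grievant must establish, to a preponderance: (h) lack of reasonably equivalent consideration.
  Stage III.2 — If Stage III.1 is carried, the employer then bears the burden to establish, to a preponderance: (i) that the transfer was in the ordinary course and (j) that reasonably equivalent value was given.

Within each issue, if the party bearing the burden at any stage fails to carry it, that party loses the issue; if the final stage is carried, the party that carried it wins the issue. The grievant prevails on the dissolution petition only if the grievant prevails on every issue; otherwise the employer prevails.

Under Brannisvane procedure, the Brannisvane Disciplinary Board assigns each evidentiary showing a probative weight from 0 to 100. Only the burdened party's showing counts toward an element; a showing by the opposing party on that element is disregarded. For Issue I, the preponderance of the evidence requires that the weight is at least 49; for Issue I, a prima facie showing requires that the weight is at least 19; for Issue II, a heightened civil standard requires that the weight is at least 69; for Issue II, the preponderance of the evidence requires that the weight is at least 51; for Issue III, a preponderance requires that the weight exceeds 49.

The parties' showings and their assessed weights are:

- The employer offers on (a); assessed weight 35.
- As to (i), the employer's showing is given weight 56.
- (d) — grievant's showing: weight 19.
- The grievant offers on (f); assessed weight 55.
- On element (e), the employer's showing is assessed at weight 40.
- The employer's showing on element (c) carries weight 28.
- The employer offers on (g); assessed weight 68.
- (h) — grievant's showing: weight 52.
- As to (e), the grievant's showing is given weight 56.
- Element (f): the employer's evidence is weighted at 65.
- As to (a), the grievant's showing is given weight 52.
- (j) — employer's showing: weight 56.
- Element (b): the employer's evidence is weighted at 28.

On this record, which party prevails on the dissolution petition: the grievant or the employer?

employer

— Issue I —
At Stage I.1 the grievant must meet the preponderance of the evidence (weight is at least 49): on (a) the weight is 52 (the employer's 35 is given no effect), which does reach 49, so (a) meets the standard.
  The grievant carries Stage I.1; the employer now bears the burden.
At Stage I.2 the employer must meet a prima facie showing (weight is at least 19): on (b) the weight is 28, which does reach 19, so (b) meets the standard; on (c) the weight is 28, which does reach 19, so (c) meets the standard.
  The employer carries Stage I.2; the grievant now bears the burden.
At Stage I.3 the grievant must meet a prima facie showing (weight is at least 19): on (d) the weight is 19, ≥ 19, so (d) meets the standard.
  The grievant carries the last stage.
With every stage satisfied, the grievant prevails on this issue.
— Issue II —
Stage II.1 (grievant, the preponderance of the evidence, weight is at least 51): (e) 56 (employer's 40 disregarded) ≥ 51 — meets.
  All elements met. The burden passes to the employer.
Stage II.2 (employer, a heightened civil standard, weight is at least 69): (f) 65 (grievant's 55 disregarded) < 69 — fails; (g) 68 < 69 — fails.
  Not every element is met, so the employer fails to carry Stage II.2.
The grievant prevails on this issue.
— Issue III —
At Stage III.1 the grievant must meet a preponderance (weight exceeds 49): on (h) the weight is 52, > 49, so (h) meets the standard.
  Stage III.1 carried; the burden shifts to the employer.
At Stage III.2 the employer must meet a preponderance (weight exceeds 49): on (i) the weight is 56, which does exceed 49, so (i) meets the standard; on (j) the weight is 56, > 49, so (j) meets the standard.
  The employer carries the last stage.
All stages carried — the employer prevails on this issue.
Per-issue: Issue I → grievant; Issue II → grievant; Issue III → employer. The grievant must prevail on every issue; overall, the employer prevails.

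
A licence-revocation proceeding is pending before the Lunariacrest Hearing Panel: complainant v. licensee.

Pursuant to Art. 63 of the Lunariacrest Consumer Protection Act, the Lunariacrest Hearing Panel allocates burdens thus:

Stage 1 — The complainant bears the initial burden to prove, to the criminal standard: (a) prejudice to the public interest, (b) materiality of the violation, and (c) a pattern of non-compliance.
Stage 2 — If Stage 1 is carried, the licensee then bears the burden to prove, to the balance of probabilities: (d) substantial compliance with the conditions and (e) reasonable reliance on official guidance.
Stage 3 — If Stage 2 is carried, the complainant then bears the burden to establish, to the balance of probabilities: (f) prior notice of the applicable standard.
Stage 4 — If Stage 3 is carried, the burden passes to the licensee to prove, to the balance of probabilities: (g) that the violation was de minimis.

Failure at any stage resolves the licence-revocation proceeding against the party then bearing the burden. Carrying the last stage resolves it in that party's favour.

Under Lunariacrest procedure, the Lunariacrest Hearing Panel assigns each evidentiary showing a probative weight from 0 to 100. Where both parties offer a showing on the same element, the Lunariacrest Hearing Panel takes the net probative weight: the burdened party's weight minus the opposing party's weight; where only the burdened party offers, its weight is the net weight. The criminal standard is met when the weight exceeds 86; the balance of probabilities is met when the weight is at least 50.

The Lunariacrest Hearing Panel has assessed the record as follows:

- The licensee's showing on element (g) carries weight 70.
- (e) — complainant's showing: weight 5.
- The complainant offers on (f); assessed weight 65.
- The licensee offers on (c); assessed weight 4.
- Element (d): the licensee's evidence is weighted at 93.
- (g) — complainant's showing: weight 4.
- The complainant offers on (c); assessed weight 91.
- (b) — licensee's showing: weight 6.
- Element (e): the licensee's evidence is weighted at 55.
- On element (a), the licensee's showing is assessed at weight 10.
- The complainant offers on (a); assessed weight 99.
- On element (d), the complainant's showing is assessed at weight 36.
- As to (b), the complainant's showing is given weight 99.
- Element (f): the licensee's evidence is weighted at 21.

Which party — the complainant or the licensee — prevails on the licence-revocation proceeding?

Stage 1 — burden on complainant; standard: the criminal standard (weight exceeds 86).
    (a): 99 − 10 = 89 > 86 [met]
    (b): 99 − 6 = 93 > 86 [met]
    (c): 91 − 4 = 87 > 86 [met]
  Stage 1 carried; the burden shifts to the licensee.
Stage 2 — burden on licensee; standard: the balance of probabilities (weight is at least 50).
    (d): 93 − 36 = 57 ≥ 50 [met]
    (e): 55 − 5 = 50 ≥ 50 [met]
  Stage 2 is satisfied; the onus moves to the complainant.
Stage 3 — burden on complainant; standard: the balance of probabilities (weight is at least 50).
    (f): 65 − 21 = 44 < 50 [not met]
  Stage 3 not carried; the complainant fails its burden.
The licensee prevails.

licensee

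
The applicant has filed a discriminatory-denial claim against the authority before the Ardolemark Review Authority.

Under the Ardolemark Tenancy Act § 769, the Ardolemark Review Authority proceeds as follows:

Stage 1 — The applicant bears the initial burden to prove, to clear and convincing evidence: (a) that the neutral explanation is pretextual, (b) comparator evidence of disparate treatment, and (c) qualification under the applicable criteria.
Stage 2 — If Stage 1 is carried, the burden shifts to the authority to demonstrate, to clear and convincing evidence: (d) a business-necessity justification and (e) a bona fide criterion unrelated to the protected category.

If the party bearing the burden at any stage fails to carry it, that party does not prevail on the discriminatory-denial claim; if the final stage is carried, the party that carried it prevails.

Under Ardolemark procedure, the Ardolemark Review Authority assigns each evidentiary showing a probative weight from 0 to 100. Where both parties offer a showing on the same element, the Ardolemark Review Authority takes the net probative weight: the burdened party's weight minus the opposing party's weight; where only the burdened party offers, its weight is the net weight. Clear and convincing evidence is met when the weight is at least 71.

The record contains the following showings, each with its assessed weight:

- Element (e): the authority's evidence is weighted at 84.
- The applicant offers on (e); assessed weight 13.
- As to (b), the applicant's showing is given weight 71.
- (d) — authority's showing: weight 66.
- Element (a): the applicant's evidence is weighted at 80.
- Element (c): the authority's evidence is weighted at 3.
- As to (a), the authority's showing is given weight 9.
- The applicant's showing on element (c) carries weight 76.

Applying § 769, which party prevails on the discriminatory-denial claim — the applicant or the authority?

applicant

Stage 1 — burden on applicant; standard: clear and convincing evidence (weight is at least 71).
    (a): 80 − 9 = 71 ≥ 71 [met]
    (b): 71 ≥ 71 [met]
    (c): 76 − 3 = 73 ≥ 71 [met]
  Stage 1 carried; the burden shifts to the authority.
Stage 2 — burden on authority; standard: clear and convincing evidence (weight is at least 71).
    (d): 66 < 71 [not met]
    (e): 84 − 13 = 71 ≥ 71 [met]
  The authority does not carry Stage 2.
So the applicant prevails.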